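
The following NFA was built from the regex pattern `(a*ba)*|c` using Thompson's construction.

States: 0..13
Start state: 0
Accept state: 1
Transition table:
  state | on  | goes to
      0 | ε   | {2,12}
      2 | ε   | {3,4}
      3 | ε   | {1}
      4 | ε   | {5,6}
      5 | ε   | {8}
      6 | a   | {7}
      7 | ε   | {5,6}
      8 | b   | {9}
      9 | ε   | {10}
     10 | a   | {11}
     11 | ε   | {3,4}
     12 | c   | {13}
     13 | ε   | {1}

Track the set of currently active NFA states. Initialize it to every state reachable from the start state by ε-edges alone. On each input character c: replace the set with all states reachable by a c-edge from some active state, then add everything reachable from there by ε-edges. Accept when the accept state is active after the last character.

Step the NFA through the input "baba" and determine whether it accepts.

Answer: ACCEPT

Steps:
S₀ = ε-closure({0}) = {0,1,2,3,4,5,6,8,12}
'b' @ 1: {9,10}
'a' @ 2: {1,3,4,5,6,8,11}  (accept∈set)
'b' @ 3: {9,10}
'a' @ 4: {1,3,4,5,6,8,11}  (accept∈set)
after full input: {1,3,4,5,6,8,11}  (accept=1 in)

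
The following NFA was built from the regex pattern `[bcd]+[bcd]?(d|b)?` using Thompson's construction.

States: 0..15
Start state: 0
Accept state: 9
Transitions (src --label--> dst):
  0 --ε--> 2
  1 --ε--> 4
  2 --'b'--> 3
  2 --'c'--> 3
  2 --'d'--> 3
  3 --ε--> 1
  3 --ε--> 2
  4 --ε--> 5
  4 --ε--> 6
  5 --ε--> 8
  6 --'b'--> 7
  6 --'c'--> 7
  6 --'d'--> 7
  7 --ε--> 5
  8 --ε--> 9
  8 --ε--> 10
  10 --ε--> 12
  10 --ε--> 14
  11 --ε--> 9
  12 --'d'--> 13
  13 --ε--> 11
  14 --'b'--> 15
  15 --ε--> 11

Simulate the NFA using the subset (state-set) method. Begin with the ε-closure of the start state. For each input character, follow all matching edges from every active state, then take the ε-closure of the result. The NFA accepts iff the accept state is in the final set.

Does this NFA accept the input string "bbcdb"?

initial (ε-close {0}): {0,2}
'b' @ 1: {1,2,3,4,5,6,8,9,10,12,14}  [accepting]
'b' @ 2: {1,2,3,4,5,6,7,8,9,10,11,12,14,15}  [accepting]
'c' @ 3: {1,2,3,4,5,6,7,8,9,10,12,14}  [accepting]
'd' @ 4: {1,2,3,4,5,6,7,8,9,10,11,12,13,14}  [accepting]
'b' @ 5: {1,2,3,4,5,6,7,8,9,10,11,12,14,15}  [accepting]
end set {1,2,3,4,5,6,7,8,9,10,11,12,14,15} — state 9 in

Answer: ACCEPT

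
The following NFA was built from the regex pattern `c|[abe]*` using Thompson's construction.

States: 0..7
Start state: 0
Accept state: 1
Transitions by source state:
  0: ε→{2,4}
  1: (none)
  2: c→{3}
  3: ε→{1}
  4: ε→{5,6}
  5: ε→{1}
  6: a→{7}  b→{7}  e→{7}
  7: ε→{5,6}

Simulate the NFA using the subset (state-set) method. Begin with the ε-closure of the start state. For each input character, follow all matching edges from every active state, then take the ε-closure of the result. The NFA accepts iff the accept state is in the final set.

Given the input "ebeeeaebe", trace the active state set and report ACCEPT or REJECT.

Answer: ACCEPT

Steps:
S₀ = ε-closure({0}) = {0,1,2,4,5,6}
'e' @ 1: {1,5,6,7}  ✓accept
'b' @ 2: {1,5,6,7}  ✓accept
'e' @ 3: {1,5,6,7}  ✓accept
'e' @ 4: {1,5,6,7}  ✓accept
'e' @ 5: {1,5,6,7}  ✓accept
'a' @ 6: {1,5,6,7}  ✓accept
'e' @ 7: {1,5,6,7}  ✓accept
'b' @ 8: {1,5,6,7}  ✓accept
'e' @ 9: {1,5,6,7}  ✓accept
end set {1,5,6,7} — state 1 in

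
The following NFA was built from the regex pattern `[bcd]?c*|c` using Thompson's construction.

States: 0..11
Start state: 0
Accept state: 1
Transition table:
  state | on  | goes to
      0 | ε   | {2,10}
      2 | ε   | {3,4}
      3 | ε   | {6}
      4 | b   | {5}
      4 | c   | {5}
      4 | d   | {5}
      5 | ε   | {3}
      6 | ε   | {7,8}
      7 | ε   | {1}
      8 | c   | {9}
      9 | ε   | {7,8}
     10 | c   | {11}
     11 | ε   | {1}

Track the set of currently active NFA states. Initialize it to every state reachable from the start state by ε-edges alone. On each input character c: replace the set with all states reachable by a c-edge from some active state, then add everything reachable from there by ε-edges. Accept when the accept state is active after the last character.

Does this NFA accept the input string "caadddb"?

Answer: REJECT

Trace:
start: ε-closure({0}) = {0,1,2,3,4,6,7,8,10}
'c' @ 1: {1,3,5,6,7,8,9,11}  ✓accept
'a' @ 2: {}  — dead — no transitions
rest 'adddb' ignored (set empty)
final: {}; accept 1 not in set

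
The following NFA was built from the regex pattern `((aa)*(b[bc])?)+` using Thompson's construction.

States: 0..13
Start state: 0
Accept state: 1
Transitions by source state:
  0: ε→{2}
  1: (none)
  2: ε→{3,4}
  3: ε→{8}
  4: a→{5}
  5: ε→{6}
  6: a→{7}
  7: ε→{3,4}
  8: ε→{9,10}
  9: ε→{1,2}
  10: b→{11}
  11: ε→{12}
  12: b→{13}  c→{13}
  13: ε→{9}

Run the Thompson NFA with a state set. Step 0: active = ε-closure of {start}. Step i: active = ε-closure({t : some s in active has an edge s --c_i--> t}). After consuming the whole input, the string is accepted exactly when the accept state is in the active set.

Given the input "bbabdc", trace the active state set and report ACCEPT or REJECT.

Answer: REJECT

Derivation:
S₀ = ε-closure({0}) = {0,1,2,3,4,8,9,10}
'b' @ 1: {11,12}
'b' @ 2: {1,2,3,4,8,9,10,13}  [accepting]
'a' @ 3: {5,6}
'b' @ 4: {}  — state set empty
rest 'dc' ignored (set empty)
end set {} — state 1 not in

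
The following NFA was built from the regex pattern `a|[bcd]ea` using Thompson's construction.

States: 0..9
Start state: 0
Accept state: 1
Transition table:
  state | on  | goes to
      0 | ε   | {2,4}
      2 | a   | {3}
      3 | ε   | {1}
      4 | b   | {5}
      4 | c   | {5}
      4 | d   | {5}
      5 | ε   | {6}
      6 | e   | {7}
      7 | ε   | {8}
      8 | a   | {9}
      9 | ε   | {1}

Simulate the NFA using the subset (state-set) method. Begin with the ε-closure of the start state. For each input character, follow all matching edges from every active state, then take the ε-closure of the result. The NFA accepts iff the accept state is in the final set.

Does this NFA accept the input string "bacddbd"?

Answer: REJECT

Steps:
S₀ = ε-closure({0}) = {0,2,4}
'b' @ 1: {5,6}
'a' @ 2: {}  — dead — no transitions
rest 'cddbd' ignored (set empty)
final: {}; accept 1 not in set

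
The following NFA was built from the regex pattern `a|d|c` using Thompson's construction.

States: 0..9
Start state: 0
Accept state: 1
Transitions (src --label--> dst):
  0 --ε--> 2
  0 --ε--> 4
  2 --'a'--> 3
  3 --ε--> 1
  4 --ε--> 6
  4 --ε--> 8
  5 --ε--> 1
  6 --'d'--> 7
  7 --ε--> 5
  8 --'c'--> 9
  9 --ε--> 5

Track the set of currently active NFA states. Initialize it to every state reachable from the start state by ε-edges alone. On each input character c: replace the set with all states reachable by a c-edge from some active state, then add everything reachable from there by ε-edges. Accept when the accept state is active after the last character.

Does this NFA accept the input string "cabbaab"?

Answer: REJECT

Steps:
initial (ε-close {0}): {0,2,4,6,8}
'c' @ 1: {1,5,9}  (accept∈set)
'a' @ 2: {}  — state set empty
rest 'bbaab' ignored (set empty)
final: {}; accept 1 not in set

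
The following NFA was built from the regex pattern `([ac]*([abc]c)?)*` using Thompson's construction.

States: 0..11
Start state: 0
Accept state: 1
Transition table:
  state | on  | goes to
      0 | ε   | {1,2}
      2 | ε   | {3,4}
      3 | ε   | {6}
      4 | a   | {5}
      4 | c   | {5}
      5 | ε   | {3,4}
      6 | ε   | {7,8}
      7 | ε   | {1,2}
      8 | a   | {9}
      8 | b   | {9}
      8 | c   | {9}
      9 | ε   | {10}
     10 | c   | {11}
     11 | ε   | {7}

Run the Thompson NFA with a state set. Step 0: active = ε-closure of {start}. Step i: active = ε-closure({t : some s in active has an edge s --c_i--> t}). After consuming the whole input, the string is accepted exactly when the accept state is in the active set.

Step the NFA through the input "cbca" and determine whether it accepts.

start: ε-closure({0}) = {0,1,2,3,4,6,7,8}
'c' @ 1: {1,2,3,4,5,6,7,8,9,10}  [accepting]
'b' @ 2: {9,10}
'c' @ 3: {1,2,3,4,6,7,8,11}  [accepting]
'a' @ 4: {1,2,3,4,5,6,7,8,9,10}  [accepting]
end set {1,2,3,4,5,6,7,8,9,10} — state 1 in

Answer: ACCEPT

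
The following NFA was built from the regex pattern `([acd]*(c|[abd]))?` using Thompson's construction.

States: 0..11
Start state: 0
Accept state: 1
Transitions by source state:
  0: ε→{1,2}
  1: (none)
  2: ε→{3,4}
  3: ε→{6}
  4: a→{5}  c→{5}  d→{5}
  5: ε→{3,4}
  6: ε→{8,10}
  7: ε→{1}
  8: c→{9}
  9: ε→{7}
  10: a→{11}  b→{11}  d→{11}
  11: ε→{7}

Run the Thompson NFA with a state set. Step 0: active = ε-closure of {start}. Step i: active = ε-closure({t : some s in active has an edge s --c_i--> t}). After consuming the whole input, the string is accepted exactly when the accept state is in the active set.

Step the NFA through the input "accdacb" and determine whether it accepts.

Answer: ACCEPT

Trace:
S₀ = ε-closure({0}) = {0,1,2,3,4,6,8,10}
'a' @ 1: {1,3,4,5,6,7,8,10,11}  [accepting]
'c' @ 2: {1,3,4,5,6,7,8,9,10}  [accepting]
'c' @ 3: {1,3,4,5,6,7,8,9,10}  [accepting]
'd' @ 4: {1,3,4,5,6,7,8,10,11}  [accepting]
'a' @ 5: {1,3,4,5,6,7,8,10,11}  [accepting]
'c' @ 6: {1,3,4,5,6,7,8,9,10}  [accepting]
'b' @ 7: {1,7,11}  [accepting]
after full input: {1,7,11}  (accept=1 in)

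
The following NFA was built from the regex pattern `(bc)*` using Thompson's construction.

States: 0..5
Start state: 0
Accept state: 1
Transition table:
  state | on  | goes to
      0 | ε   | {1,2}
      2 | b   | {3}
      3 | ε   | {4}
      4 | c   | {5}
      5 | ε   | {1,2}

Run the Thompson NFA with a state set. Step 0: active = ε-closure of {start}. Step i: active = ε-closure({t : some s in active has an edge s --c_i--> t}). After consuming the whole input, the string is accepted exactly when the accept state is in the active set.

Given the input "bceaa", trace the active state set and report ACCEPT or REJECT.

S₀ = ε-closure({0}) = {0,1,2}
'b' @ 1: {3,4}
'c' @ 2: {1,2,5}  (accept∈set)
'e' @ 3: {}  — no active states
rest 'aa' ignored (set empty)
final: {}; accept 1 not in set

Answer: REJECT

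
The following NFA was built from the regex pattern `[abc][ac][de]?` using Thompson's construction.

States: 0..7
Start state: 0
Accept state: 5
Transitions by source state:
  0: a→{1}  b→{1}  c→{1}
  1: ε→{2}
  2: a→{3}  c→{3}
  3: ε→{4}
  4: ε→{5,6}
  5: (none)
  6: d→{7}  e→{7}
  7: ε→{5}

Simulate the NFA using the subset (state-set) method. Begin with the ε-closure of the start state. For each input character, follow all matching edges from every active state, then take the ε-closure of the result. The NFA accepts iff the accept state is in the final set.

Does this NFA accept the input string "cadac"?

Answer: REJECT

Steps:
S₀ = ε-closure({0}) = {0}
'c' @ 1: {1,2}
'a' @ 2: {3,4,5,6}  ✓accept
'd' @ 3: {5,7}  ✓accept
'a' @ 4: {}  — no active states
rest 'c' ignored (set empty)
end set {} — state 5 not in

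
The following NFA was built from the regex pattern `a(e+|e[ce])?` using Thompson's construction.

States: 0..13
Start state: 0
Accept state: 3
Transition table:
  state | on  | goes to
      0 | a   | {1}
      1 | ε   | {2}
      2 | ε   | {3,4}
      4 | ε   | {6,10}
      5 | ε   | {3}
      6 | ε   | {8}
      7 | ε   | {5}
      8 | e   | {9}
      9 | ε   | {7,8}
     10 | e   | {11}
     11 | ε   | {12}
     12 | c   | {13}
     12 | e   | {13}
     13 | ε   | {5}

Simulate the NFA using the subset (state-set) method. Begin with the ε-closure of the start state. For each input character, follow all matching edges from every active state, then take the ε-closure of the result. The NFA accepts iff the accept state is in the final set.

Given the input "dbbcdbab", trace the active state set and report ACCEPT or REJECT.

initial (ε-close {0}): {0}
'd' @ 1: {}  — dead — no transitions
rest 'bbcdbab' ignored (set empty)
after full input: {}  (accept=3 not in)

Answer: REJECT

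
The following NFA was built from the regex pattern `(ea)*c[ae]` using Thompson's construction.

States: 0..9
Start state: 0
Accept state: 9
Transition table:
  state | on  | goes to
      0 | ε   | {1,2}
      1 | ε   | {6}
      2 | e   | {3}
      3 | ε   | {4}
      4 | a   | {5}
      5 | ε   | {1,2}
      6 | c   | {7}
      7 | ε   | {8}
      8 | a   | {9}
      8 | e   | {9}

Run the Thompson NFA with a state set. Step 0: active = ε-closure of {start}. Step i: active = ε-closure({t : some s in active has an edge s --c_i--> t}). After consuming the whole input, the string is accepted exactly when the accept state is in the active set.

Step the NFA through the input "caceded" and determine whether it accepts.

Answer: REJECT

Trace:
start: ε-closure({0}) = {0,1,2,6}
'c' @ 1: {7,8}
'a' @ 2: {9}  (accept∈set)
'c' @ 3: {}  — no active states
rest 'eded' ignored (set empty)
after full input: {}  (accept=9 not in)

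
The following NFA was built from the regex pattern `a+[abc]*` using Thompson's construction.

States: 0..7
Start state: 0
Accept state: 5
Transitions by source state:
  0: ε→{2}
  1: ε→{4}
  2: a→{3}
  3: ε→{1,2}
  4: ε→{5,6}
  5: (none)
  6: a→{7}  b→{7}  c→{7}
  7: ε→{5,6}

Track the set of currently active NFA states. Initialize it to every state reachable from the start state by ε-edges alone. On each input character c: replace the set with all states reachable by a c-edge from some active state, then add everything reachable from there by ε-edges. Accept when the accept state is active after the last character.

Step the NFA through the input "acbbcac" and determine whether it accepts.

Answer: ACCEPT

Steps:
start: ε-closure({0}) = {0,2}
'a' @ 1: {1,2,3,4,5,6}  (accept∈set)
'c' @ 2: {5,6,7}  (accept∈set)
'b' @ 3: {5,6,7}  (accept∈set)
'b' @ 4: {5,6,7}  (accept∈set)
'c' @ 5: {5,6,7}  (accept∈set)
'a' @ 6: {5,6,7}  (accept∈set)
'c' @ 7: {5,6,7}  (accept∈set)
final: {5,6,7}; accept 5 in set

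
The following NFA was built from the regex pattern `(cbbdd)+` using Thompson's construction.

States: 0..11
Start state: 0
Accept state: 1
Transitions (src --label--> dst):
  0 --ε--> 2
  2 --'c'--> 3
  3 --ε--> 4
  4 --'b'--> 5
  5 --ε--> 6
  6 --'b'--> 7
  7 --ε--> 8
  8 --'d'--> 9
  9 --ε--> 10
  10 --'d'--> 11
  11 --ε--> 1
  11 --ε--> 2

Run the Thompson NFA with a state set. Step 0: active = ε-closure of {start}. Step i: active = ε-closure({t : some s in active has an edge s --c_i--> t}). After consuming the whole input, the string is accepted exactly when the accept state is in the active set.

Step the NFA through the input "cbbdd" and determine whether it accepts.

Answer: ACCEPT

Steps:
S₀ = ε-closure({0}) = {0,2}
'c' @ 1: {3,4}
'b' @ 2: {5,6}
'b' @ 3: {7,8}
'd' @ 4: {9,10}
'd' @ 5: {1,2,11}  [accepting]
after full input: {1,2,11}  (accept=1 in)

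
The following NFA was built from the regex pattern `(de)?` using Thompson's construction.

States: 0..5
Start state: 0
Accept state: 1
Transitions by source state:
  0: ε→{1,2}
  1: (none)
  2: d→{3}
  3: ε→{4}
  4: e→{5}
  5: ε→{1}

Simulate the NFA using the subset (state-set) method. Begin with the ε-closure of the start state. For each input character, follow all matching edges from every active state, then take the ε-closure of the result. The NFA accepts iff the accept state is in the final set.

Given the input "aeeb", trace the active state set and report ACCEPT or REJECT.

Answer: REJECT

Derivation:
S₀ = ε-closure({0}) = {0,1,2}
'a' @ 1: {}  — state set empty
rest 'eeb' ignored (set empty)
after full input: {}  (accept=1 not in)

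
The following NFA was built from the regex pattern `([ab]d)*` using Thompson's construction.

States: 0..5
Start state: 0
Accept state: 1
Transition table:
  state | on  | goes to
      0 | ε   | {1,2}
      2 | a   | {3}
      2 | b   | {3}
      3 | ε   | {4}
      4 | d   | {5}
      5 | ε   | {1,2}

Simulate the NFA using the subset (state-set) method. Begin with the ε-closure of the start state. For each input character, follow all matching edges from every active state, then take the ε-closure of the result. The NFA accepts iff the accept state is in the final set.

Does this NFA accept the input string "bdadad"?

Answer: ACCEPT

Derivation:
initial (ε-close {0}): {0,1,2}
'b' @ 1: {3,4}
'd' @ 2: {1,2,5}  (accept∈set)
'a' @ 3: {3,4}
'd' @ 4: {1,2,5}  (accept∈set)
'a' @ 5: {3,4}
'd' @ 6: {1,2,5}  (accept∈set)
final: {1,2,5}; accept 1 in set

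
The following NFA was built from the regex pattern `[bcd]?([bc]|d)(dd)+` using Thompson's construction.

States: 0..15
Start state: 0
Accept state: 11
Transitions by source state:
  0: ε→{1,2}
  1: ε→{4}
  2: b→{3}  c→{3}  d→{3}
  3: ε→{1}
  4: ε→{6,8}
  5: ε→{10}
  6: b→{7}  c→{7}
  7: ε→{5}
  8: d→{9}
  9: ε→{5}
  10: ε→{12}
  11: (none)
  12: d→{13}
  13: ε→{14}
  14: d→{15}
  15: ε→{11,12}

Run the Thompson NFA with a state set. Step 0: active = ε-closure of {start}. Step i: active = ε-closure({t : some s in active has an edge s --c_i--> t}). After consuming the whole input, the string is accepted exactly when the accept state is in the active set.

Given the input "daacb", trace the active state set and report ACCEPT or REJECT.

Answer: REJECT

Derivation:
S₀ = ε-closure({0}) = {0,1,2,4,6,8}
'd' @ 1: {1,3,4,5,6,8,9,10,12}
'a' @ 2: {}  — dead — no transitions
rest 'acb' ignored (set empty)
after full input: {}  (accept=11 not in)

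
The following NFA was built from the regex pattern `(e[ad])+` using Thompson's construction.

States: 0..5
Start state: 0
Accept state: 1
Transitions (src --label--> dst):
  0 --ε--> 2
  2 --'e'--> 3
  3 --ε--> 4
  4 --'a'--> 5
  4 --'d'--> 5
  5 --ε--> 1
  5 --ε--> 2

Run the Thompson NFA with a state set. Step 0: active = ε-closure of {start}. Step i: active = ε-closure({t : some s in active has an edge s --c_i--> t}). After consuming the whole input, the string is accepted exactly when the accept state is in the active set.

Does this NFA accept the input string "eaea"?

start: ε-closure({0}) = {0,2}
'e' @ 1: {3,4}
'a' @ 2: {1,2,5}  ✓accept
'e' @ 3: {3,4}
'a' @ 4: {1,2,5}  ✓accept
end set {1,2,5} — state 1 in

Answer: ACCEPT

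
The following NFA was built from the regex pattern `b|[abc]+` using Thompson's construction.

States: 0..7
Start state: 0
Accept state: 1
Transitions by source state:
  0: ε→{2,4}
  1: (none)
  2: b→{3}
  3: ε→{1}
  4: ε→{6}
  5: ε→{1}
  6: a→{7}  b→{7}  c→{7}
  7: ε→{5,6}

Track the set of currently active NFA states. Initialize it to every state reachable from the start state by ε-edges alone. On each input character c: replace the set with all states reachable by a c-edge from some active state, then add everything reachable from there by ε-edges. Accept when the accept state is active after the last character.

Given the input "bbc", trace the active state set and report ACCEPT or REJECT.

Answer: ACCEPT

Trace:
S₀ = ε-closure({0}) = {0,2,4,6}
'b' @ 1: {1,3,5,6,7}  (accept∈set)
'b' @ 2: {1,5,6,7}  (accept∈set)
'c' @ 3: {1,5,6,7}  (accept∈set)
end set {1,5,6,7} — state 1 in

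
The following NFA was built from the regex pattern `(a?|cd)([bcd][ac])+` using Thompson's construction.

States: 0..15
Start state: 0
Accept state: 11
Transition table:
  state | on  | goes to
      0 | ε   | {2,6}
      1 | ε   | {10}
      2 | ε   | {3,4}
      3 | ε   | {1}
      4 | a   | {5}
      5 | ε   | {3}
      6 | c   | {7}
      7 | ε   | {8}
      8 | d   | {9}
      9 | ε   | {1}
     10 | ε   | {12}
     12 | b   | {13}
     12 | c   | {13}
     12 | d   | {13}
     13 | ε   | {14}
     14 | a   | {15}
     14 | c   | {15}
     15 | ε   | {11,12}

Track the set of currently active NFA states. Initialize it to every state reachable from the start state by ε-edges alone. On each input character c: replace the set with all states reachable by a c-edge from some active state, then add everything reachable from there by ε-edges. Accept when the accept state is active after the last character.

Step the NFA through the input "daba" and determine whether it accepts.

Answer: ACCEPT

Trace:
start: ε-closure({0}) = {0,1,2,3,4,6,10,12}
'd' @ 1: {13,14}
'a' @ 2: {11,12,15}  (accept∈set)
'b' @ 3: {13,14}
'a' @ 4: {11,12,15}  (accept∈set)
after full input: {11,12,15}  (accept=11 in)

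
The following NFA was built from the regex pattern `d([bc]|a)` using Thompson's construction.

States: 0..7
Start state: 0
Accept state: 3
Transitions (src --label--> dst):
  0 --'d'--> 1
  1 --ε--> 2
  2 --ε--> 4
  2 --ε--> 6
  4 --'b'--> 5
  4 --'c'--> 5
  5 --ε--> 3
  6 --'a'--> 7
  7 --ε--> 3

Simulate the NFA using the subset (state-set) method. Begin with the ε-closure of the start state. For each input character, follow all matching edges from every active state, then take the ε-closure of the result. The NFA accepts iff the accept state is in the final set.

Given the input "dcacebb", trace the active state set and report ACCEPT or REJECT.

Answer: REJECT

Steps:
start: ε-closure({0}) = {0}
'd' @ 1: {1,2,4,6}
'c' @ 2: {3,5}  ✓accept
'a' @ 3: {}  — dead — no transitions
rest 'cebb' ignored (set empty)
final: {}; accept 3 not in set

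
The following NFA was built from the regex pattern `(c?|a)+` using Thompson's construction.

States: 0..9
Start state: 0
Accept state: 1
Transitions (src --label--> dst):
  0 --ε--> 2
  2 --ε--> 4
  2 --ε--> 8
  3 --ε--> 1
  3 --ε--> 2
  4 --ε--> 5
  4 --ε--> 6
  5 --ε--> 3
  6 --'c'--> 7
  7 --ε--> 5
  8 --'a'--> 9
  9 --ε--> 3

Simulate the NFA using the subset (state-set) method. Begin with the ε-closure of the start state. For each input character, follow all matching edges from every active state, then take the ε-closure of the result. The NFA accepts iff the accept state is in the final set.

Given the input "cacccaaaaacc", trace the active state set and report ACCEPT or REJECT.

initial (ε-close {0}): {0,1,2,3,4,5,6,8}
'c' @ 1: {1,2,3,4,5,6,7,8}  ✓accept
'a' @ 2: {1,2,3,4,5,6,8,9}  ✓accept
'c' @ 3: {1,2,3,4,5,6,7,8}  ✓accept
'c' @ 4: {1,2,3,4,5,6,7,8}  ✓accept
'c' @ 5: {1,2,3,4,5,6,7,8}  ✓accept
'a' @ 6: {1,2,3,4,5,6,8,9}  ✓accept
'a' @ 7: {1,2,3,4,5,6,8,9}  ✓accept
'a' @ 8: {1,2,3,4,5,6,8,9}  ✓accept
'a' @ 9: {1,2,3,4,5,6,8,9}  ✓accept
'a' @ 10: {1,2,3,4,5,6,8,9}  ✓accept
'c' @ 11: {1,2,3,4,5,6,7,8}  ✓accept
'c' @ 12: {1,2,3,4,5,6,7,8}  ✓accept
after full input: {1,2,3,4,5,6,7,8}  (accept=1 in)

Answer: ACCEPT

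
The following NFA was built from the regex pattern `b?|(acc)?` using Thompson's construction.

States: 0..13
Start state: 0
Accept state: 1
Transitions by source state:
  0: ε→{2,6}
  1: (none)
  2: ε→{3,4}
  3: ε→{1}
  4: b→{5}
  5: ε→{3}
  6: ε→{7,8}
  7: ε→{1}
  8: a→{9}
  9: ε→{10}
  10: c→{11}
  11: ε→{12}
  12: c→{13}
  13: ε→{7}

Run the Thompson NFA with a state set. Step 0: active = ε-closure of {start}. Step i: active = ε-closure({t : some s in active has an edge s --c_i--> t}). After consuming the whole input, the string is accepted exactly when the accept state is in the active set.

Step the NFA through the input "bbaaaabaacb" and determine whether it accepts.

initial (ε-close {0}): {0,1,2,3,4,6,7,8}
'b' @ 1: {1,3,5}  ✓accept
'b' @ 2: {}  — dead — no transitions
rest 'aaaabaacb' ignored (set empty)
final: {}; accept 1 not in set

Answer: REJECT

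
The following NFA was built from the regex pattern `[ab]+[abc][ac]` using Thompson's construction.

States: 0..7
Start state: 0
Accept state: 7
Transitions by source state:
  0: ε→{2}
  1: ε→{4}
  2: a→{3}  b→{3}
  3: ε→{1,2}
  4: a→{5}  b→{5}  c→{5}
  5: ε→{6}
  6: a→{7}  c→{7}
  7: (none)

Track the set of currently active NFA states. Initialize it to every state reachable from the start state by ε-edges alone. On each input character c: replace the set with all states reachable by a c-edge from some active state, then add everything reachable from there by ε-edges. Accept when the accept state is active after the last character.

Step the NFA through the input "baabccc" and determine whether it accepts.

Answer: REJECT

Steps:
initial (ε-close {0}): {0,2}
'b' @ 1: {1,2,3,4}
'a' @ 2: {1,2,3,4,5,6}
'a' @ 3: {1,2,3,4,5,6,7}  [accepting]
'b' @ 4: {1,2,3,4,5,6}
'c' @ 5: {5,6,7}  [accepting]
'c' @ 6: {7}  [accepting]
'c' @ 7: {}  — dead — no transitions
after full input: {}  (accept=7 not in)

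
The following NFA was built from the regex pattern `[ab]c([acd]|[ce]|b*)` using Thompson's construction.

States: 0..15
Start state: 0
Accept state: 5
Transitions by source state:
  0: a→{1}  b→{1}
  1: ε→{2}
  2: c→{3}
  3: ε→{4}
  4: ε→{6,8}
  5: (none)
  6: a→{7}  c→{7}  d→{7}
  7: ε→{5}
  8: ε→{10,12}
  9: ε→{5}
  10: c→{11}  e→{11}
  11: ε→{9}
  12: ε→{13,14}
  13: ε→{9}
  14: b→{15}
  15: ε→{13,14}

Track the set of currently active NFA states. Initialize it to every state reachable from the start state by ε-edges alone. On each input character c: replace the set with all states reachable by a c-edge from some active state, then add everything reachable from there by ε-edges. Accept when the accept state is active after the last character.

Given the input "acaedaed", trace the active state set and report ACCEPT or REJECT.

Answer: REJECT

Trace:
start: ε-closure({0}) = {0}
'a' @ 1: {1,2}
'c' @ 2: {3,4,5,6,8,9,10,12,13,14}  [accepting]
'a' @ 3: {5,7}  [accepting]
'e' @ 4: {}  — dead — no transitions
rest 'daed' ignored (set empty)
end set {} — state 5 not in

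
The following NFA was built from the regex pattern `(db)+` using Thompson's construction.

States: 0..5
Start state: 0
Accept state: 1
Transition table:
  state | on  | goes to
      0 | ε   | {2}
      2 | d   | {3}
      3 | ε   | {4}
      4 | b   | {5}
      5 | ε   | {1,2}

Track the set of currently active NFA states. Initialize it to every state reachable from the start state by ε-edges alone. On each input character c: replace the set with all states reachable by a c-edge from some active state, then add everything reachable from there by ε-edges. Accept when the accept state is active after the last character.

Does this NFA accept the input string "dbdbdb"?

Answer: ACCEPT

Steps:
S₀ = ε-closure({0}) = {0,2}
'd' @ 1: {3,4}
'b' @ 2: {1,2,5}  [accepting]
'd' @ 3: {3,4}
'b' @ 4: {1,2,5}  [accepting]
'd' @ 5: {3,4}
'b' @ 6: {1,2,5}  [accepting]
after full input: {1,2,5}  (accept=1 in)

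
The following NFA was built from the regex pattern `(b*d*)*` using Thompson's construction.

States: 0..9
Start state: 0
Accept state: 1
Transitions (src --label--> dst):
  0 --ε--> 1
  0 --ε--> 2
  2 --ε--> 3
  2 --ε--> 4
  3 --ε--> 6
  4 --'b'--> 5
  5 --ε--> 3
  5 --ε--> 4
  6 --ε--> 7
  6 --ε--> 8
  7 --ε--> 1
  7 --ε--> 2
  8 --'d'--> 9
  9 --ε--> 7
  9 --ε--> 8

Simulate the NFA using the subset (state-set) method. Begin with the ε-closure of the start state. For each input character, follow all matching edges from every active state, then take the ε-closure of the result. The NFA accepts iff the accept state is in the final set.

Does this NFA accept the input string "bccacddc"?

S₀ = ε-closure({0}) = {0,1,2,3,4,6,7,8}
'b' @ 1: {1,2,3,4,5,6,7,8}  ✓accept
'c' @ 2: {}  — state set empty
rest 'cacddc' ignored (set empty)
after full input: {}  (accept=1 not in)

Answer: REJECT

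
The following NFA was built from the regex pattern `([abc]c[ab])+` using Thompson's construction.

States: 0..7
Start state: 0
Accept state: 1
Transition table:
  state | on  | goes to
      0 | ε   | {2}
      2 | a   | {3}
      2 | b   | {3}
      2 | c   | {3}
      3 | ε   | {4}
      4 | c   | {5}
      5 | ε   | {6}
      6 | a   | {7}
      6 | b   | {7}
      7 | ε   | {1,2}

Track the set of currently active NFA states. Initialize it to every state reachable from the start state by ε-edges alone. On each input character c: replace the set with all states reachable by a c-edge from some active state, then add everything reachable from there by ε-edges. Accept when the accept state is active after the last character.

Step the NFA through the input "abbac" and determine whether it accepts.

Answer: REJECT

Trace:
start: ε-closure({0}) = {0,2}
'a' @ 1: {3,4}
'b' @ 2: {}  — no active states
rest 'bac' ignored (set empty)
final: {}; accept 1 not in set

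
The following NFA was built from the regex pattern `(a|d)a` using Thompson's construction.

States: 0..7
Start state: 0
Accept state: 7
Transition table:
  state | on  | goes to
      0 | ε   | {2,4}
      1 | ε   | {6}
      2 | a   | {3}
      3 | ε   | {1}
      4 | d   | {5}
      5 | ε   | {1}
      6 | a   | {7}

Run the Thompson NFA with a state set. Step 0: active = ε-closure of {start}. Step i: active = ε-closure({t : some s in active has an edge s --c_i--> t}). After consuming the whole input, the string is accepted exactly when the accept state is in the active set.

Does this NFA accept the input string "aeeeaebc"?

Answer: REJECT

Steps:
start: ε-closure({0}) = {0,2,4}
'a' @ 1: {1,3,6}
'e' @ 2: {}  — no active states
rest 'eeaebc' ignored (set empty)
after full input: {}  (accept=7 not in)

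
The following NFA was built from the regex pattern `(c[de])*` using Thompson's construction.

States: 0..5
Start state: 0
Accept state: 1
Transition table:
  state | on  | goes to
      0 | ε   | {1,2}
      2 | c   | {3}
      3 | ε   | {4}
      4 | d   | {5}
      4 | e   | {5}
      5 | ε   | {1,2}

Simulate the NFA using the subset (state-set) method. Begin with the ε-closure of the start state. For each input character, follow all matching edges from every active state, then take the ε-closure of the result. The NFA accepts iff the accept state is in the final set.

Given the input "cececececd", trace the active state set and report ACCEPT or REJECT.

initial (ε-close {0}): {0,1,2}
'c' @ 1: {3,4}
'e' @ 2: {1,2,5}  (accept∈set)
'c' @ 3: {3,4}
'e' @ 4: {1,2,5}  (accept∈set)
'c' @ 5: {3,4}
'e' @ 6: {1,2,5}  (accept∈set)
'c' @ 7: {3,4}
'e' @ 8: {1,2,5}  (accept∈set)
'c' @ 9: {3,4}
'd' @ 10: {1,2,5}  (accept∈set)
final: {1,2,5}; accept 1 in set

Answer: ACCEPT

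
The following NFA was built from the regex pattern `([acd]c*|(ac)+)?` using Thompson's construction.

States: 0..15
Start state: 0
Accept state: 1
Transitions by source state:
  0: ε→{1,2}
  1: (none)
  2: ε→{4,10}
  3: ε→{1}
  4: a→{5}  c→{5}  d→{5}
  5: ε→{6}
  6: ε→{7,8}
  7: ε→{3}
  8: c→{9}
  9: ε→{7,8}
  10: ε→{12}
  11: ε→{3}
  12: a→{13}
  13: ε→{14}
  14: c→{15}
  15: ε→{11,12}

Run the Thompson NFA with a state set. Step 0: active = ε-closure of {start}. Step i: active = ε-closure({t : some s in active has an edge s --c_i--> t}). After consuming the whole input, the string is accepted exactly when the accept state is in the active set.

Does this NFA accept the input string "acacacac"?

S₀ = ε-closure({0}) = {0,1,2,4,10,12}
'a' @ 1: {1,3,5,6,7,8,13,14}  (accept∈set)
'c' @ 2: {1,3,7,8,9,11,12,15}  (accept∈set)
'a' @ 3: {13,14}
'c' @ 4: {1,3,11,12,15}  (accept∈set)
'a' @ 5: {13,14}
'c' @ 6: {1,3,11,12,15}  (accept∈set)
'a' @ 7: {13,14}
'c' @ 8: {1,3,11,12,15}  (accept∈set)
final: {1,3,11,12,15}; accept 1 in set

Answer: ACCEPT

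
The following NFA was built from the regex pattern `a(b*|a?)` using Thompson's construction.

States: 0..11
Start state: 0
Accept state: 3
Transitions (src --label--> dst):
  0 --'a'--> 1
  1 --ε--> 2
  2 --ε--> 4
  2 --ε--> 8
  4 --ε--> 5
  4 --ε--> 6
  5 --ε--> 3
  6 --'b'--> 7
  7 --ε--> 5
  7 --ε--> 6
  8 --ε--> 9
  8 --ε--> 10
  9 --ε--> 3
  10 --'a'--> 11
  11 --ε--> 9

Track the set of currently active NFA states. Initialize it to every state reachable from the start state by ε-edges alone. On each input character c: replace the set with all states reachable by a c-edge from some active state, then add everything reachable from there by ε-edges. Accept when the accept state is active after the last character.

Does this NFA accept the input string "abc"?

start: ε-closure({0}) = {0}
'a' @ 1: {1,2,3,4,5,6,8,9,10}  ✓accept
'b' @ 2: {3,5,6,7}  ✓accept
'c' @ 3: {}  — no active states
final: {}; accept 3 not in set

Answer: REJECT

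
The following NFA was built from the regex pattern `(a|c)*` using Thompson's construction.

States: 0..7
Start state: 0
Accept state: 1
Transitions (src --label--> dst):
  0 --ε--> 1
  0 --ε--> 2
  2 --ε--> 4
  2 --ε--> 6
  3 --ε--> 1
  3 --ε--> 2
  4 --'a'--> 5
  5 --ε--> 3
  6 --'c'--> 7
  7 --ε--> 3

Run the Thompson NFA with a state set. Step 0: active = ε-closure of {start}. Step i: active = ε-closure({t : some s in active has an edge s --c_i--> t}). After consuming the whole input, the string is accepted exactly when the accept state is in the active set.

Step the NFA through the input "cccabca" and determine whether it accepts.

initial (ε-close {0}): {0,1,2,4,6}
'c' @ 1: {1,2,3,4,6,7}  (accept∈set)
'c' @ 2: {1,2,3,4,6,7}  (accept∈set)
'c' @ 3: {1,2,3,4,6,7}  (accept∈set)
'a' @ 4: {1,2,3,4,5,6}  (accept∈set)
'b' @ 5: {}  — no active states
rest 'ca' ignored (set empty)
after full input: {}  (accept=1 not in)

Answer: REJECT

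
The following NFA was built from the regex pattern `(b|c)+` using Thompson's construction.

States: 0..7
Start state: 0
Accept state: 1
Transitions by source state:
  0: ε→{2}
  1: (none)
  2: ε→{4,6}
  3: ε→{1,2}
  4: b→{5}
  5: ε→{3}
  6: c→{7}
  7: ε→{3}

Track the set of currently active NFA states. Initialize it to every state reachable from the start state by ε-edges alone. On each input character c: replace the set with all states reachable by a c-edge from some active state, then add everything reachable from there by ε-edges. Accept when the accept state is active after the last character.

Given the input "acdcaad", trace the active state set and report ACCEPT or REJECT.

Answer: REJECT

Trace:
S₀ = ε-closure({0}) = {0,2,4,6}
'a' @ 1: {}  — no active states
rest 'cdcaad' ignored (set empty)
final: {}; accept 1 not in set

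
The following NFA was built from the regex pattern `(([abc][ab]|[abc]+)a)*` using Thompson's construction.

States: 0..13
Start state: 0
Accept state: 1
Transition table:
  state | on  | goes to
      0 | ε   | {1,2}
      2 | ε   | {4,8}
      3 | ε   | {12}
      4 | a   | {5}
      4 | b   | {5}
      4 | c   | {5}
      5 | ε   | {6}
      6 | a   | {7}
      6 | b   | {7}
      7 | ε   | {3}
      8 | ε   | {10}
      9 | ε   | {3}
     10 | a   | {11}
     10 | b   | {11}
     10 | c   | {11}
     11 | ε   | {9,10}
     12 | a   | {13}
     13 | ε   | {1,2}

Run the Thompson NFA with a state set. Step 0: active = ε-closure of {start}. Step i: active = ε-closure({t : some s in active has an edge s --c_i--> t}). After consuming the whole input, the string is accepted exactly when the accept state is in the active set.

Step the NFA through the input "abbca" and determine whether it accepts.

Answer: ACCEPT

Steps:
start: ε-closure({0}) = {0,1,2,4,8,10}
'a' @ 1: {3,5,6,9,10,11,12}
'b' @ 2: {3,7,9,10,11,12}
'b' @ 3: {3,9,10,11,12}
'c' @ 4: {3,9,10,11,12}
'a' @ 5: {1,2,3,4,8,9,10,11,12,13}  ✓accept
after full input: {1,2,3,4,8,9,10,11,12,13}  (accept=1 in)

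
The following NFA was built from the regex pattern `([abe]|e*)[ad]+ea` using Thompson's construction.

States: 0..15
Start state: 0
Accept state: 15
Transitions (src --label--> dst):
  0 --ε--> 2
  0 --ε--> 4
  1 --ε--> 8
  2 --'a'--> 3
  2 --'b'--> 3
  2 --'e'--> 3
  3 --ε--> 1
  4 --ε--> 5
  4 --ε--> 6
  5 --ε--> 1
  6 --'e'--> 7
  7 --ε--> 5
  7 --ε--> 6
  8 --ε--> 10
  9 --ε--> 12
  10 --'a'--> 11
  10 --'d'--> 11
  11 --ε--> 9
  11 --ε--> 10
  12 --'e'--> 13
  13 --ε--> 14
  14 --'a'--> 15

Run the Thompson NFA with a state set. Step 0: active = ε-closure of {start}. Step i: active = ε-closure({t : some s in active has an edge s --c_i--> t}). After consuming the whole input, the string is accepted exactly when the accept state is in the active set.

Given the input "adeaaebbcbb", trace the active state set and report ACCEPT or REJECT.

initial (ε-close {0}): {0,1,2,4,5,6,8,10}
'a' @ 1: {1,3,8,9,10,11,12}
'd' @ 2: {9,10,11,12}
'e' @ 3: {13,14}
'a' @ 4: {15}  (accept∈set)
'a' @ 5: {}  — dead — no transitions
rest 'ebbcbb' ignored (set empty)
after full input: {}  (accept=15 not in)

Answer: REJECT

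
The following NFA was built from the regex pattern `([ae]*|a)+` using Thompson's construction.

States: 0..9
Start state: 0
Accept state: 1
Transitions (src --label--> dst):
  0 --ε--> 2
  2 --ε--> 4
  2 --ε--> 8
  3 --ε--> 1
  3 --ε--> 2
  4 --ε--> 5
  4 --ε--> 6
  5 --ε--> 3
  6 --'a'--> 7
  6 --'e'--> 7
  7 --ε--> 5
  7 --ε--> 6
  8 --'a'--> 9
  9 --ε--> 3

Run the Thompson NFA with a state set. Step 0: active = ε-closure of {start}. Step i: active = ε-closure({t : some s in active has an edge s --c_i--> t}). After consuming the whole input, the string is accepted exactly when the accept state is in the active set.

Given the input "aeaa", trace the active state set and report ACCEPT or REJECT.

S₀ = ε-closure({0}) = {0,1,2,3,4,5,6,8}
'a' @ 1: {1,2,3,4,5,6,7,8,9}  ✓accept
'e' @ 2: {1,2,3,4,5,6,7,8}  ✓accept
'a' @ 3: {1,2,3,4,5,6,7,8,9}  ✓accept
'a' @ 4: {1,2,3,4,5,6,7,8,9}  ✓accept
final: {1,2,3,4,5,6,7,8,9}; accept 1 in set

Answer: ACCEPT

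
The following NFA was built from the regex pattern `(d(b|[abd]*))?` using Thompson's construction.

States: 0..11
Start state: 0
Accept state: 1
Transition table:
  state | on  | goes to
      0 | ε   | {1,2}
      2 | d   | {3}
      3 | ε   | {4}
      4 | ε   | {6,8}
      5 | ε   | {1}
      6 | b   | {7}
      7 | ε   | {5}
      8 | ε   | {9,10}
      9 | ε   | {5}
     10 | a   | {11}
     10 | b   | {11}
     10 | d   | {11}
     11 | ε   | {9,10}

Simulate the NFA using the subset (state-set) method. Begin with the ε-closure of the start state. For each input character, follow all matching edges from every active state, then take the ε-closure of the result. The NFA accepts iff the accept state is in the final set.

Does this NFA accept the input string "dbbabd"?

Answer: ACCEPT

Derivation:
initial (ε-close {0}): {0,1,2}
'd' @ 1: {1,3,4,5,6,8,9,10}  [accepting]
'b' @ 2: {1,5,7,9,10,11}  [accepting]
'b' @ 3: {1,5,9,10,11}  [accepting]
'a' @ 4: {1,5,9,10,11}  [accepting]
'b' @ 5: {1,5,9,10,11}  [accepting]
'd' @ 6: {1,5,9,10,11}  [accepting]
final: {1,5,9,10,11}; accept 1 in set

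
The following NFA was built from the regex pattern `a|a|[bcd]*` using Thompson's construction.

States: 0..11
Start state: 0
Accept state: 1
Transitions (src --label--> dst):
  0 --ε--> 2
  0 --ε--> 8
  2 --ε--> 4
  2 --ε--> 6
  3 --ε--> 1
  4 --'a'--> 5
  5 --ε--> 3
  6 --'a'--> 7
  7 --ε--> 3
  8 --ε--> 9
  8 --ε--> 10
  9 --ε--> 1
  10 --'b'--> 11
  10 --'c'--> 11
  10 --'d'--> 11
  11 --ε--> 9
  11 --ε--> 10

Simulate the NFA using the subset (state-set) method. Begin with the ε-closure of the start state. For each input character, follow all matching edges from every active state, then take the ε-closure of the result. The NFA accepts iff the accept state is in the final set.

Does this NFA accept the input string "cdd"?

Answer: ACCEPT

Trace:
start: ε-closure({0}) = {0,1,2,4,6,8,9,10}
'c' @ 1: {1,9,10,11}  (accept∈set)
'd' @ 2: {1,9,10,11}  (accept∈set)
'd' @ 3: {1,9,10,11}  (accept∈set)
after full input: {1,9,10,11}  (accept=1 in)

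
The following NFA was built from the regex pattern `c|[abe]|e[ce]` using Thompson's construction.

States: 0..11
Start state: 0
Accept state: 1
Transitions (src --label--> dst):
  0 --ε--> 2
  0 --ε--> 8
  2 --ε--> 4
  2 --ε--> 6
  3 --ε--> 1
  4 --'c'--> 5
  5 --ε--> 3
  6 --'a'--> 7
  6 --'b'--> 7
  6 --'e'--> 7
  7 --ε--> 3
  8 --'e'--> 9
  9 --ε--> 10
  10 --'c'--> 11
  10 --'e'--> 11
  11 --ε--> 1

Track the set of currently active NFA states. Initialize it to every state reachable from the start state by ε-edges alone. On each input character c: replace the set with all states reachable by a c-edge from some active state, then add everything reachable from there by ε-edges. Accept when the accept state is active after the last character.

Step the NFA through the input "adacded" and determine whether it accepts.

Answer: REJECT

Derivation:
S₀ = ε-closure({0}) = {0,2,4,6,8}
'a' @ 1: {1,3,7}  ✓accept
'd' @ 2: {}  — dead — no transitions
rest 'acded' ignored (set empty)
after full input: {}  (accept=1 not in)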